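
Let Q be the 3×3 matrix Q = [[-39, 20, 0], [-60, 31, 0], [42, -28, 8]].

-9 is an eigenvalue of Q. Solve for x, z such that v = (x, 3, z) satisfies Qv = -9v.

2, 0

We need (Q + 9I)v = 0.
Q + 9I = [[-30, 20, 0], [-60, 40, 0], [42, -28, 17]].
Row 1: (-30)·x + (20)·3 + (0)·z = 0
Row 2: (-60)·x + (40)·3 + (0)·z = 0
Row 3: (42)·x + (-28)·3 + (17)·z = 0
Solving gives x = 2, z = 0.
Check: Q·(2, 3, 0) = (-18, -27, 0) = -9·(2, 3, 0).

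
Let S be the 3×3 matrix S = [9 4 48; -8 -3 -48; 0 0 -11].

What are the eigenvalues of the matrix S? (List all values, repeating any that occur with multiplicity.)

-11, 1, 5

The characteristic polynomial is p(r) = det(rI - S).
Cofactor expansion gives p(r) = r^3 + 5r^2 - 61r + 55.
Since p(-11) = 0, r = -11 is a root.
Factor out (r + 11): p(r) = (r + 11)·(r^2 - 6r + 5).
The quadratic factors as (r - 1)·(r - 5).
Eigenvalues: -11, 1, 5.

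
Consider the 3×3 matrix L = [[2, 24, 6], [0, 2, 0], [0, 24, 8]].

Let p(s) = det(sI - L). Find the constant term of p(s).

p(s) = s^3 - 12s^2 + 36s - 32.
The constant term is -32.

-32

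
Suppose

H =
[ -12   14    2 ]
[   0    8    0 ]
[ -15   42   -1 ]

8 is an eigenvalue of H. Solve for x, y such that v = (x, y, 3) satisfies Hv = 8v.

We need (H - 8I)v = 0.
H - 8I = [[-20, 14, 2], [0, 0, 0], [-15, 42, -9]].
Row 1: (-20)·x + (14)·y + (2)·3 = 0
Row 2: (0)·x + (0)·y + (0)·3 = 0
Row 3: (-15)·x + (42)·y + (-9)·3 = 0
Solving gives x = 1, y = 1.
Check: H·(1, 1, 3) = (8, 8, 24) = 8·(1, 1, 3).

1, 1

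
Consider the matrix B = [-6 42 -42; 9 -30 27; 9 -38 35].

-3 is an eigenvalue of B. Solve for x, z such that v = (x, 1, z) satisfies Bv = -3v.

0, 1

We need (B + 3I)v = 0.
B + 3I = [[-3, 42, -42], [9, -27, 27], [9, -38, 38]].
Row 1: (-3)·x + (42)·1 + (-42)·z = 0
Row 2: (9)·x + (-27)·1 + (27)·z = 0
Row 3: (9)·x + (-38)·1 + (38)·z = 0
Solving gives x = 0, z = 1.
Check: B·(0, 1, 1) = (0, -3, -3) = -3·(0, 1, 1).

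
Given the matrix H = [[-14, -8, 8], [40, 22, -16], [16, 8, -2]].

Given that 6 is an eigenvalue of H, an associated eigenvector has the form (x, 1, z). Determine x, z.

0, 1

We need (H - 6I)v = 0.
H - 6I = [[-20, -8, 8], [40, 16, -16], [16, 8, -8]].
Row 1: (-20)·x + (-8)·1 + (8)·z = 0
Row 2: (40)·x + (16)·1 + (-16)·z = 0
Row 3: (16)·x + (8)·1 + (-8)·z = 0
Solving gives x = 0, z = 1.
Check: H·(0, 1, 1) = (0, 6, 6) = 6·(0, 1, 1).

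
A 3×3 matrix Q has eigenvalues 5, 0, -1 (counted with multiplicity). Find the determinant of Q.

0

det(Q) is the product of the eigenvalues: (5) · (0) · (-1) = 0.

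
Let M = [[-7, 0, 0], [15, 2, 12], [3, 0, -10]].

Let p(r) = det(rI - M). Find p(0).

p(0) = det(0·I − M) = det(−M) = (−1)^3·det(M).
det(M) = 140, so p(0) = -140.

-140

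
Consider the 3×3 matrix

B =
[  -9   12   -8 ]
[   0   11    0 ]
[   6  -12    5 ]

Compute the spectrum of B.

Set up det(lambda·I - B) = 0.
Expanding the 3×3 determinant: p(lambda) = lambda^3 - 7·lambda^2 - 41·lambda - 33.
Rational-root test: lambda = -3 gives p(-3) = 0.
Dividing by (lambda + 3) leaves lambda^2 - 10·lambda - 11.
The quadratic factors as (lambda + 1)·(lambda - 11).
Eigenvalues: -3, -1, 11.

-3, -1, 11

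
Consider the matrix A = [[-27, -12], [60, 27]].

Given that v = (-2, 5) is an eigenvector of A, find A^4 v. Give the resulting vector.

First find the eigenvalue: Av = (-6, 15) = 3·(-2, 5), so λ = 3.
Then A^4 v = λ^4·v = 3^4·(-2, 5) = 81·(-2, 5) = (-162, 405).

(-162, 405)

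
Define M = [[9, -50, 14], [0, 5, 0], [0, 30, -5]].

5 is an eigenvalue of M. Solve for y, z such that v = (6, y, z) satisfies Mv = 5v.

3, 9

We need (M - 5I)v = 0.
M - 5I = [[4, -50, 14], [0, 0, 0], [0, 30, -10]].
Row 1: (4)·6 + (-50)·y + (14)·z = 0
Row 2: (0)·6 + (0)·y + (0)·z = 0
Row 3: (0)·6 + (30)·y + (-10)·z = 0
Solving gives y = 3, z = 9.
Check: M·(6, 3, 9) = (30, 15, 45) = 5·(6, 3, 9).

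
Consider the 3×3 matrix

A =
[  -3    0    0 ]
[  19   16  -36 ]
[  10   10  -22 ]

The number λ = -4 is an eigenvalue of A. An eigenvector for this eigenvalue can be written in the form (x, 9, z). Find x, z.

0, 5

We need (A + 4I)v = 0.
A + 4I = [[1, 0, 0], [19, 20, -36], [10, 10, -18]].
Row 1: (1)·x + (0)·9 + (0)·z = 0
Row 2: (19)·x + (20)·9 + (-36)·z = 0
Row 3: (10)·x + (10)·9 + (-18)·z = 0
Solving gives x = 0, z = 5.
Check: A·(0, 9, 5) = (0, -36, -20) = -4·(0, 9, 5).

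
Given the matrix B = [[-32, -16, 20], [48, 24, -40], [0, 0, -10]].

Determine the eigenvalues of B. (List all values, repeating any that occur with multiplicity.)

-10, -8, 0

Set up det(rI - B) = 0.
Cofactor expansion gives p(r) = r^3 + 18r^2 + 80r.
Rational-root test: r = -10 gives p(-10) = 0.
Dividing by (r + 10) leaves r^2 + 8r.
The quadratic factors as (r + 8)·r.
Eigenvalues: -10, -8, 0.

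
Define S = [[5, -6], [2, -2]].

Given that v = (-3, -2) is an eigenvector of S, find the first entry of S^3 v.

-3

First find the eigenvalue: Sv = (-3, -2) = 1·(-3, -2), so λ = 1.
Then S^3 v = λ^3·v = 1^3·(-3, -2) = 1·(-3, -2) = (-3, -2).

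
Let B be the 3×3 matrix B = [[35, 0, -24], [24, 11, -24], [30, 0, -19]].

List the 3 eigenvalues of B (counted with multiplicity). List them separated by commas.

Compute the characteristic polynomial p(r) = det(rI - B).
Expanding the 3×3 determinant: p(r) = r^3 - 27r^2 + 231r - 605.
Rational-root test: r = 11 gives p(11) = 0.
Dividing by (r - 11) leaves r^2 - 16r + 55.
The quadratic factors as (r - 5)·(r - 11).
Eigenvalues: 5, 11, 11.

5, 11, 11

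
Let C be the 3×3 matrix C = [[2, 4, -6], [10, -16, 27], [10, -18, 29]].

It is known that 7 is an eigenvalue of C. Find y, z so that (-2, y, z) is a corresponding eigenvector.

We need (C - 7I)v = 0.
C - 7I = [[-5, 4, -6], [10, -23, 27], [10, -18, 22]].
Row 1: (-5)·-2 + (4)·y + (-6)·z = 0
Row 2: (10)·-2 + (-23)·y + (27)·z = 0
Row 3: (10)·-2 + (-18)·y + (22)·z = 0
Solving gives y = 5, z = 5.
Check: C·(-2, 5, 5) = (-14, 35, 35) = 7·(-2, 5, 5).

5, 5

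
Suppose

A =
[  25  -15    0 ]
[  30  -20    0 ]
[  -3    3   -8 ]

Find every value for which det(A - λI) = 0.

-8, -5, 10

The characteristic polynomial is p(λ) = det(λI - A).
Expanding along the first row, p(λ) = λ^3 + 3λ^2 - 90λ - 400.
Rational-root test: λ = -5 gives p(-5) = 0.
Factor out (λ + 5): p(λ) = (λ + 5)·(λ^2 - 2λ - 80).
The quadratic factors as (λ + 8)·(λ - 10).
Eigenvalues: -8, -5, 10.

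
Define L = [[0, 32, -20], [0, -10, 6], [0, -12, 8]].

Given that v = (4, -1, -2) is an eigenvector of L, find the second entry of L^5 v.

-32

First find the eigenvalue: Lv = (8, -2, -4) = 2·(4, -1, -2), so λ = 2.
Then L^5 v = λ^5·v = 2^5·(4, -1, -2) = 32·(4, -1, -2) = (128, -32, -64).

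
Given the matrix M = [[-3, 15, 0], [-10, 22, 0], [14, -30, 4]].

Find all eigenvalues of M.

4, 7, 12

Set up det(λI - M) = 0.
Expanding along the first row, p(λ) = λ^3 - 23λ^2 + 160λ - 336.
Rational-root test: λ = 12 gives p(12) = 0.
Factor out (λ - 12): p(λ) = (λ - 12)·(λ^2 - 11λ + 28).
The quadratic factors as (λ - 4)·(λ - 7).
Eigenvalues: 4, 7, 12.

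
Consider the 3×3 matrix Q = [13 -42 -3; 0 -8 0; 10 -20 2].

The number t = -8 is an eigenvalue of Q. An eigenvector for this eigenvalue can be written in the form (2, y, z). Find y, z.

We need (Q + 8I)v = 0.
Q + 8I = [[21, -42, -3], [0, 0, 0], [10, -20, 10]].
Row 1: (21)·2 + (-42)·y + (-3)·z = 0
Row 2: (0)·2 + (0)·y + (0)·z = 0
Row 3: (10)·2 + (-20)·y + (10)·z = 0
Solving gives y = 1, z = 0.
Check: Q·(2, 1, 0) = (-16, -8, 0) = -8·(2, 1, 0).

1, 0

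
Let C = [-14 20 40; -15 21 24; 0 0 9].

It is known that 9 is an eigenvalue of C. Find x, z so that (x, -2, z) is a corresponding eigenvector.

0, 1

We need (C - 9I)v = 0.
C - 9I = [[-23, 20, 40], [-15, 12, 24], [0, 0, 0]].
Row 1: (-23)·x + (20)·-2 + (40)·z = 0
Row 2: (-15)·x + (12)·-2 + (24)·z = 0
Row 3: (0)·x + (0)·-2 + (0)·z = 0
Solving gives x = 0, z = 1.
Check: C·(0, -2, 1) = (0, -18, 9) = 9·(0, -2, 1).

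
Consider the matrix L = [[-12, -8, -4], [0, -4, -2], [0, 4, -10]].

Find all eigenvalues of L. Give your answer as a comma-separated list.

-12, -8, -6

Set up det(lambda·I - L) = 0.
Expanding along the first row, p(lambda) = lambda^3 + 26·lambda^2 + 216·lambda + 576.
Try lambda = -6: p(-6) = 0, so -6 is a root.
Dividing by (lambda + 6) leaves lambda^2 + 20·lambda + 96.
The quadratic factors as (lambda + 12)·(lambda + 8).
Eigenvalues: -12, -8, -6.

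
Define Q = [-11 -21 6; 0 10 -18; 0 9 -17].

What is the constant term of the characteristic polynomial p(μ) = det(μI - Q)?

p(0) = det(0·I − Q) = det(−Q) = (−1)^3·det(Q).
det(Q) = 88, so p(0) = -88.

-88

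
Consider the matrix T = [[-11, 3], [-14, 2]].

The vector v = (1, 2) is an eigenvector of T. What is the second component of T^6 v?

First find the eigenvalue: Tv = (-5, -10) = -5·(1, 2), so λ = -5.
Then T^6 v = λ^6·v = (-5)^6·(1, 2) = 15625·(1, 2) = (15625, 31250).

31250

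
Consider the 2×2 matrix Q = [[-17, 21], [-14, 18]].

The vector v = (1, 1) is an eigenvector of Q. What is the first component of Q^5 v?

First find the eigenvalue: Qv = (4, 4) = 4·(1, 1), so λ = 4.
Then Q^5 v = λ^5·v = 4^5·(1, 1) = 1024·(1, 1) = (1024, 1024).

1024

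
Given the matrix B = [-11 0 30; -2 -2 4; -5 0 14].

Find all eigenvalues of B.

The characteristic polynomial is p(λ) = det(λI - B).
Expanding along the first row, p(λ) = λ^3 - λ^2 - 10λ - 8.
Try λ = 4: p(4) = 0, so 4 is a root.
Dividing by (λ - 4) leaves λ^2 + 3λ + 2.
The quadratic factors as (λ + 2)·(λ + 1).
Eigenvalues: -2, -1, 4.

-2, -1, 4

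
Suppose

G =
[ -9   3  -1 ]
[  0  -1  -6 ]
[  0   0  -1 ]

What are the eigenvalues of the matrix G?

G is upper triangular, so its eigenvalues are the diagonal entries.
Diagonal: -9, -1, -1.

-9, -1, -1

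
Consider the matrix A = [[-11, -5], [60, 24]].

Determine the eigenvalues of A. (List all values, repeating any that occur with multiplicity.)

4, 9

det(A - λI) = (-11 - λ)(24 - λ) - (-5)·(60) = λ^2 - 13λ + 36.
This factors as (λ - 4)·(λ - 9) = 0.
Eigenvalues: 4, 9.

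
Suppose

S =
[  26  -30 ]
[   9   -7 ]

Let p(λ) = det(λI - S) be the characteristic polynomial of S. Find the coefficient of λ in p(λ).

-19

The coefficient of λ of det(λI - S) is −trace(S).
trace(S) = (26) + (-7) = 19, so the coefficient is -19.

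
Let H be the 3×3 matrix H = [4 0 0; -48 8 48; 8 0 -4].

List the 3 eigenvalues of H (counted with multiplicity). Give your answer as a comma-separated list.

Compute the characteristic polynomial p(lambda) = det(lambda·I - H).
Expanding the 3×3 determinant: p(lambda) = lambda^3 - 8·lambda^2 - 16·lambda + 128.
Since p(4) = 0, lambda = 4 is a root.
Factor out (lambda - 4): p(lambda) = (lambda - 4)·(lambda^2 - 4·lambda - 32).
The quadratic factors as (lambda + 4)·(lambda - 8).
Eigenvalues: -4, 4, 8.

-4, 4, 8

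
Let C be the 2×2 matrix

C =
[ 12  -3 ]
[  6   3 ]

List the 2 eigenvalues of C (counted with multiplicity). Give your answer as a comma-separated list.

det(C - sI) = (12 - s)(3 - s) - (-3)·(6) = s^2 - 15s + 54.
This factors as (s - 6)·(s - 9) = 0.
Eigenvalues: 6, 9.

6, 9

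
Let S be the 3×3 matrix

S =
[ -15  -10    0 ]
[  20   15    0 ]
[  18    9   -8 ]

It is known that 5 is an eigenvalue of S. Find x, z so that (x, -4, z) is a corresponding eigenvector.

2, 0

We need (S - 5I)v = 0.
S - 5I = [[-20, -10, 0], [20, 10, 0], [18, 9, -13]].
Row 1: (-20)·x + (-10)·-4 + (0)·z = 0
Row 2: (20)·x + (10)·-4 + (0)·z = 0
Row 3: (18)·x + (9)·-4 + (-13)·z = 0
Solving gives x = 2, z = 0.
Check: S·(2, -4, 0) = (10, -20, 0) = 5·(2, -4, 0).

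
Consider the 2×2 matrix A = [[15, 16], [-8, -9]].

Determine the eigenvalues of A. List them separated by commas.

-1, 7

det(A - tI) = (15 - t)(-9 - t) - (16)·(-8) = t^2 - 6t - 7.
This factors as (t + 1)·(t - 7) = 0.
Eigenvalues: -1, 7.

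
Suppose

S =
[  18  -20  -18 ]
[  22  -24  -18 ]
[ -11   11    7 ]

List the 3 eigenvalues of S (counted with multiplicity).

Set up det(λI - S) = 0.
Cofactor expansion gives p(λ) = λ^3 - λ^2 - 34λ - 56.
Try λ = -2: p(-2) = 0, so -2 is a root.
Dividing by (λ + 2) leaves λ^2 - 3λ - 28.
The quadratic factors as (λ + 4)·(λ - 7).
Eigenvalues: -4, -2, 7.

-4, -2, 7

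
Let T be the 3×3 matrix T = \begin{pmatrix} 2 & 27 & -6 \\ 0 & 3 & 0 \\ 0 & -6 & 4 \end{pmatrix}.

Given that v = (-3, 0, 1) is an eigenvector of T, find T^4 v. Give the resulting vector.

First find the eigenvalue: Tv = (-12, 0, 4) = 4·(-3, 0, 1), so λ = 4.
Then T^4 v = λ^4·v = 4^4·(-3, 0, 1) = 256·(-3, 0, 1) = (-768, 0, 256).

(-768, 0, 256)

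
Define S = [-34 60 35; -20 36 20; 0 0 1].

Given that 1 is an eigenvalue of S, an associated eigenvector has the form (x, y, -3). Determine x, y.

-3, 0

We need (S - 1I)v = 0.
S - 1I = [[-35, 60, 35], [-20, 35, 20], [0, 0, 0]].
Row 1: (-35)·x + (60)·y + (35)·-3 = 0
Row 2: (-20)·x + (35)·y + (20)·-3 = 0
Row 3: (0)·x + (0)·y + (0)·-3 = 0
Solving gives x = -3, y = 0.
Check: S·(-3, 0, -3) = (-3, 0, -3) = 1·(-3, 0, -3).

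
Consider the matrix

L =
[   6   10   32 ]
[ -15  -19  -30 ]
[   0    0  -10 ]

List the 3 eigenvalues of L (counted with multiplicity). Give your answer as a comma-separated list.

Compute the characteristic polynomial p(lambda) = det(lambda·I - L).
Cofactor expansion gives p(lambda) = lambda^3 + 23·lambda^2 + 166·lambda + 360.
Since p(-9) = 0, lambda = -9 is a root.
Factor out (lambda + 9): p(lambda) = (lambda + 9)·(lambda^2 + 14·lambda + 40).
The quadratic factors as (lambda + 10)·(lambda + 4).
Eigenvalues: -10, -9, -4.

-10, -9, -4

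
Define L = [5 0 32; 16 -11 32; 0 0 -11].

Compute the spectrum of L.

Compute the characteristic polynomial p(μ) = det(μI - L).
Cofactor expansion gives p(μ) = μ^3 + 17μ^2 + 11μ - 605.
Rational-root test: μ = -11 gives p(-11) = 0.
Factor out (μ + 11): p(μ) = (μ + 11)·(μ^2 + 6μ - 55).
The quadratic factors as (μ + 11)·(μ - 5).
Eigenvalues: -11, -11, 5.

-11, -11, 5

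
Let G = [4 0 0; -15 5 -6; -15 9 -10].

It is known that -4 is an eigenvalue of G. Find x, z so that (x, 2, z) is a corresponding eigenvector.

We need (G + 4I)v = 0.
G + 4I = [[8, 0, 0], [-15, 9, -6], [-15, 9, -6]].
Row 1: (8)·x + (0)·2 + (0)·z = 0
Row 2: (-15)·x + (9)·2 + (-6)·z = 0
Row 3: (-15)·x + (9)·2 + (-6)·z = 0
Solving gives x = 0, z = 3.
Check: G·(0, 2, 3) = (0, -8, -12) = -4·(0, 2, 3).

0, 3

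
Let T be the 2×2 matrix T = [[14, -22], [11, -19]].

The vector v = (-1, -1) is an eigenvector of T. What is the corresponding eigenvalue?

Compute Tv: T·(-1, -1) = (8, 8).
Since Tv = λv, compare component 1: 8 = λ·-1, so λ = -8.

-8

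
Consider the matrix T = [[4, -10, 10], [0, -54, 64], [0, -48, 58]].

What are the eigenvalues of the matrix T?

-6, 4, 10

Set up det(rI - T) = 0.
Expanding along the first row, p(r) = r^3 - 8r^2 - 44r + 240.
Since p(4) = 0, r = 4 is a root.
Dividing by (r - 4) leaves r^2 - 4r - 60.
The quadratic factors as (r + 6)·(r - 10).
Eigenvalues: -6, 4, 10.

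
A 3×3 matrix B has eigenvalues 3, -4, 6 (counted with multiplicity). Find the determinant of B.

det(B) is the product of the eigenvalues: (3) · (-4) · (6) = -72.

-72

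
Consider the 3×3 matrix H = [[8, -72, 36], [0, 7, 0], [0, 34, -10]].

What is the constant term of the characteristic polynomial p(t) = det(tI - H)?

560

p(0) = det(0·I − H) = det(−H) = (−1)^3·det(H).
det(H) = -560, so p(0) = 560.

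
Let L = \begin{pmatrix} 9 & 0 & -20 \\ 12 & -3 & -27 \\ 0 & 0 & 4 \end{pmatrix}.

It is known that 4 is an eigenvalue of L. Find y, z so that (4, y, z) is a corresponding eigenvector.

We need (L - 4I)v = 0.
L - 4I = [[5, 0, -20], [12, -7, -27], [0, 0, 0]].
Row 1: (5)·4 + (0)·y + (-20)·z = 0
Row 2: (12)·4 + (-7)·y + (-27)·z = 0
Row 3: (0)·4 + (0)·y + (0)·z = 0
Solving gives y = 3, z = 1.
Check: L·(4, 3, 1) = (16, 12, 4) = 4·(4, 3, 1).

3, 1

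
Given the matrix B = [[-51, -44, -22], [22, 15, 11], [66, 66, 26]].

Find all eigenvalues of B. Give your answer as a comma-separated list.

-7, -7, 4

The characteristic polynomial is p(lambda) = det(lambda·I - B).
Expanding along the first row, p(lambda) = lambda^3 + 10·lambda^2 - 7·lambda - 196.
Since p(4) = 0, lambda = 4 is a root.
Factor out (lambda - 4): p(lambda) = (lambda - 4)·(lambda^2 + 14·lambda + 49).
The quadratic factor is (lambda + 7)^2.
Eigenvalues: -7, -7, 4.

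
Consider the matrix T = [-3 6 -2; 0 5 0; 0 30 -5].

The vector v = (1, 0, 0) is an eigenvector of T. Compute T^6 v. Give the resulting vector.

First find the eigenvalue: Tv = (-3, 0, 0) = -3·(1, 0, 0), so λ = -3.
Then T^6 v = λ^6·v = (-3)^6·(1, 0, 0) = 729·(1, 0, 0) = (729, 0, 0).

(729, 0, 0)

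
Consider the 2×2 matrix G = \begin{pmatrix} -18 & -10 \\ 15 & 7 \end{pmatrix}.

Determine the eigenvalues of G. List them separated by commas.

det(G - rI) = (-18 - r)(7 - r) - (-10)·(15) = r^2 + 11r + 24.
This factors as (r + 8)·(r + 3) = 0.
Eigenvalues: -8, -3.

-8, -3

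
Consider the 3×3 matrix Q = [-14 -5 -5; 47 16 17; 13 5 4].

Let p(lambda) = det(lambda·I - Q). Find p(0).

6

p(0) = det(0·I − Q) = det(−Q) = (−1)^3·det(Q).
det(Q) = -6, so p(0) = 6.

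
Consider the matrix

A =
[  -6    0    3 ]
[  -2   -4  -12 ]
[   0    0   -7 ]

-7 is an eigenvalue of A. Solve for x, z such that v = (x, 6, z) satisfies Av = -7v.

We need (A + 7I)v = 0.
A + 7I = [[1, 0, 3], [-2, 3, -12], [0, 0, 0]].
Row 1: (1)·x + (0)·6 + (3)·z = 0
Row 2: (-2)·x + (3)·6 + (-12)·z = 0
Row 3: (0)·x + (0)·6 + (0)·z = 0
Solving gives x = -9, z = 3.
Check: A·(-9, 6, 3) = (63, -42, -21) = -7·(-9, 6, 3).

-9, 3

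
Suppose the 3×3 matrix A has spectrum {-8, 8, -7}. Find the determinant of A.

det(A) is the product of the eigenvalues: (-8) · (8) · (-7) = 448.

448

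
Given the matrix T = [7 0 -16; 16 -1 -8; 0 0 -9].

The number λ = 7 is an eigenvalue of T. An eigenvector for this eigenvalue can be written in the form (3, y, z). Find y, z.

6, 0

We need (T - 7I)v = 0.
T - 7I = [[0, 0, -16], [16, -8, -8], [0, 0, -16]].
Row 1: (0)·3 + (0)·y + (-16)·z = 0
Row 2: (16)·3 + (-8)·y + (-8)·z = 0
Row 3: (0)·3 + (0)·y + (-16)·z = 0
Solving gives y = 6, z = 0.
Check: T·(3, 6, 0) = (21, 42, 0) = 7·(3, 6, 0).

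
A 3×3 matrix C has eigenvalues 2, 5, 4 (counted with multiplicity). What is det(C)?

40

det(C) is the product of the eigenvalues: (2) · (5) · (4) = 40.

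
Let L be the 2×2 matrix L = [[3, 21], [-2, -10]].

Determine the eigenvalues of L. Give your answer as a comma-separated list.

det(L - rI) = (3 - r)(-10 - r) - (21)·(-2) = r^2 + 7r + 12.
This factors as (r + 4)·(r + 3) = 0.
Eigenvalues: -4, -3.

-4, -3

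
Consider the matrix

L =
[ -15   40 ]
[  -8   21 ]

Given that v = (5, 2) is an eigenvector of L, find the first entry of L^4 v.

First find the eigenvalue: Lv = (5, 2) = 1·(5, 2), so λ = 1.
Then L^4 v = λ^4·v = 1^4·(5, 2) = 1·(5, 2) = (5, 2).

5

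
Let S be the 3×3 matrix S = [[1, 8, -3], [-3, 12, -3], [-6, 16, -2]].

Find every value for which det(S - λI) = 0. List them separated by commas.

3, 4, 4

Compute the characteristic polynomial p(t) = det(tI - S).
Cofactor expansion gives p(t) = t^3 - 11t^2 + 40t - 48.
Rational-root test: t = 3 gives p(3) = 0.
Dividing by (t - 3) leaves t^2 - 8t + 16.
The quadratic factor is (t - 4)^2.
Eigenvalues: 3, 4, 4.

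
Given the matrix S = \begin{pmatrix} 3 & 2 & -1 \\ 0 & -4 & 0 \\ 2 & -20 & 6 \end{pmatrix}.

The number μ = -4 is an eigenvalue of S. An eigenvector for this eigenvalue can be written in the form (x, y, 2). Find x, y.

We need (S + 4I)v = 0.
S + 4I = [[7, 2, -1], [0, 0, 0], [2, -20, 10]].
Row 1: (7)·x + (2)·y + (-1)·2 = 0
Row 2: (0)·x + (0)·y + (0)·2 = 0
Row 3: (2)·x + (-20)·y + (10)·2 = 0
Solving gives x = 0, y = 1.
Check: S·(0, 1, 2) = (0, -4, -8) = -4·(0, 1, 2).

0, 1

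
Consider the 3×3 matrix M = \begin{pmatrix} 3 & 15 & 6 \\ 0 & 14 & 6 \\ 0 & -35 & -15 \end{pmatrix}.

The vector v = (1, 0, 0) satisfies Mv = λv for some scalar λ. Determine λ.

3

Compute Mv: M·(1, 0, 0) = (3, 0, 0).
Since Mv = λv, compare component 1: 3 = λ·1, so λ = 3.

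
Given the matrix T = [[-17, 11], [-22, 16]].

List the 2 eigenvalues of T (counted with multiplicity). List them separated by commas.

-6, 5

det(T - tI) = (-17 - t)(16 - t) - (11)·(-22) = t^2 + t - 30.
This factors as (t + 6)·(t - 5) = 0.
Eigenvalues: -6, 5.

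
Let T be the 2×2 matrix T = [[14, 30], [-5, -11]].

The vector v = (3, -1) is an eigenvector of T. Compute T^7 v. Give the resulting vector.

First find the eigenvalue: Tv = (12, -4) = 4·(3, -1), so λ = 4.
Then T^7 v = λ^7·v = 4^7·(3, -1) = 16384·(3, -1) = (49152, -16384).

(49152, -16384)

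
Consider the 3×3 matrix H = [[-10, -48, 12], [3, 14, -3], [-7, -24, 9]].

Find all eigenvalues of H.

The characteristic polynomial is p(lambda) = det(lambda·I - H).
Expanding the 3×3 determinant: p(lambda) = lambda^3 - 13·lambda^2 + 52·lambda - 60.
Since p(2) = 0, lambda = 2 is a root.
Dividing by (lambda - 2) leaves lambda^2 - 11·lambda + 30.
The quadratic factors as (lambda - 5)·(lambda - 6).
Eigenvalues: 2, 5, 6.

2, 5, 6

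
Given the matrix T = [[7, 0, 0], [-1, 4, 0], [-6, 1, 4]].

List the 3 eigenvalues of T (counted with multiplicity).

T is lower triangular, so its eigenvalues are the diagonal entries.
Diagonal: 7, 4, 4.

4, 4, 7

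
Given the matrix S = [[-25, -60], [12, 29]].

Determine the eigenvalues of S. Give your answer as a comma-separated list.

det(S - sI) = (-25 - s)(29 - s) - (-60)·(12) = s^2 - 4s - 5.
This factors as (s + 1)·(s - 5) = 0.
Eigenvalues: -1, 5.

-1, 5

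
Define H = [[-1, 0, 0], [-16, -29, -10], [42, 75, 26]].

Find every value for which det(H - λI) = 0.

-4, -1, 1

Compute the characteristic polynomial p(lambda) = det(lambda·I - H).
Cofactor expansion gives p(lambda) = lambda^3 + 4·lambda^2 - lambda - 4.
Since p(-1) = 0, lambda = -1 is a root.
Factor out (lambda + 1): p(lambda) = (lambda + 1)·(lambda^2 + 3·lambda - 4).
The quadratic factors as (lambda + 4)·(lambda - 1).
Eigenvalues: -4, -1, 1.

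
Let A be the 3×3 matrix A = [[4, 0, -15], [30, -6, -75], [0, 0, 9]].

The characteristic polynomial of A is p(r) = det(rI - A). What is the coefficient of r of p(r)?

-42

p(r) = r^3 - 7r^2 - 42r + 216.
The coefficient of r is -42.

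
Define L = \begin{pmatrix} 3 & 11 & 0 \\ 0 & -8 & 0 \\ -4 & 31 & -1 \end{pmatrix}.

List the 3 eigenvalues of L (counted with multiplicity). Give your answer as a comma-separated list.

The characteristic polynomial is p(λ) = det(λI - L).
Expanding the 3×3 determinant: p(λ) = λ^3 + 6λ^2 - 19λ - 24.
Since p(-1) = 0, λ = -1 is a root.
Dividing by (λ + 1) leaves λ^2 + 5λ - 24.
The quadratic factors as (λ + 8)·(λ - 3).
Eigenvalues: -8, -1, 3.

-8, -1, 3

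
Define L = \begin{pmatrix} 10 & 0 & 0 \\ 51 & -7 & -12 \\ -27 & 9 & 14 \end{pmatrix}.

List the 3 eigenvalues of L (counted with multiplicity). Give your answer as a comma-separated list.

2, 5, 10

The characteristic polynomial is p(t) = det(tI - L).
Expanding the 3×3 determinant: p(t) = t^3 - 17t^2 + 80t - 100.
Since p(2) = 0, t = 2 is a root.
Dividing by (t - 2) leaves t^2 - 15t + 50.
The quadratic factors as (t - 5)·(t - 10).
Eigenvalues: 2, 5, 10.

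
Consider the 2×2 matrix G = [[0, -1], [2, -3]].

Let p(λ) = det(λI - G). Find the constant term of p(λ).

p(λ) = λ^2 + 3λ + 2.
The constant term is 2.

2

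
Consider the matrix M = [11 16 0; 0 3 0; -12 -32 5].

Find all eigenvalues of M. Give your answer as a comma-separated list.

The characteristic polynomial is p(s) = det(sI - M).
Expanding along the first row, p(s) = s^3 - 19s^2 + 103s - 165.
Try s = 5: p(5) = 0, so 5 is a root.
Dividing by (s - 5) leaves s^2 - 14s + 33.
The quadratic factors as (s - 3)·(s - 11).
Eigenvalues: 3, 5, 11.

3, 5, 11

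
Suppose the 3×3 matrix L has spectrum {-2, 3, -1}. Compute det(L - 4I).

-30

If L has eigenvalues -2, 3, -1, then L - 4I has eigenvalues -6, -1, -5.
det(L - 4I) = (-6) · (-1) · (-5) = -30.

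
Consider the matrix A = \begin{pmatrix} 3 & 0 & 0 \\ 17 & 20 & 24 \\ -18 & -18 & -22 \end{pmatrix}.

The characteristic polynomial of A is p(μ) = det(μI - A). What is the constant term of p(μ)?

24

p(μ) = μ^3 - μ^2 - 14μ + 24.
The constant term is 24.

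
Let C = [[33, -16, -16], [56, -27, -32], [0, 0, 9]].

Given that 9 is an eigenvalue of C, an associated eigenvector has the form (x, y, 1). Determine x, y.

We need (C - 9I)v = 0.
C - 9I = [[24, -16, -16], [56, -36, -32], [0, 0, 0]].
Row 1: (24)·x + (-16)·y + (-16)·1 = 0
Row 2: (56)·x + (-36)·y + (-32)·1 = 0
Row 3: (0)·x + (0)·y + (0)·1 = 0
Solving gives x = -2, y = -4.
Check: C·(-2, -4, 1) = (-18, -36, 9) = 9·(-2, -4, 1).

-2, -4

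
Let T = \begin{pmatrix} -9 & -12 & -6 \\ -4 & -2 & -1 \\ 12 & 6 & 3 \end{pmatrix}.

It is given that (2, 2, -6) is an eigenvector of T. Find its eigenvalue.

Compute Tv: T·(2, 2, -6) = (-6, -6, 18).
Since Tv = λv, compare component 1: -6 = λ·2, so λ = -3.

-3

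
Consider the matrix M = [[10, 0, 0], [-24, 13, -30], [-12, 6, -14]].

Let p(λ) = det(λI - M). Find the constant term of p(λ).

p(λ) = λ^3 - 9λ^2 - 12λ + 20.
The constant term is 20.

20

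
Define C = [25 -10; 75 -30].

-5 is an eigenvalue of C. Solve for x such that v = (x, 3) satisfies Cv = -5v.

1

We need (C + 5I)v = 0.
C + 5I = [[30, -10], [75, -25]].
Row 1: (30)·x + (-10)·3 = 0
Row 2: (75)·x + (-25)·3 = 0
Solving gives x = 1.
Check: C·(1, 3) = (-5, -15) = -5·(1, 3).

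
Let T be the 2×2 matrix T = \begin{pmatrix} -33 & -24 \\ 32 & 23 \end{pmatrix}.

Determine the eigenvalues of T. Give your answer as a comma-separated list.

det(T - λI) = (-33 - λ)(23 - λ) - (-24)·(32) = λ^2 + 10λ + 9.
This factors as (λ + 9)·(λ + 1) = 0.
Eigenvalues: -9, -1.

-9, -1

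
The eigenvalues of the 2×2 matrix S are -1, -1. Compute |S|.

det(S) is the product of the eigenvalues: (-1) · (-1) = 1.

1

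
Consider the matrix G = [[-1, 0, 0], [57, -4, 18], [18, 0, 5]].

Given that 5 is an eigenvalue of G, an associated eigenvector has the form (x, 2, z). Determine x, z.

0, 1

We need (G - 5I)v = 0.
G - 5I = [[-6, 0, 0], [57, -9, 18], [18, 0, 0]].
Row 1: (-6)·x + (0)·2 + (0)·z = 0
Row 2: (57)·x + (-9)·2 + (18)·z = 0
Row 3: (18)·x + (0)·2 + (0)·z = 0
Solving gives x = 0, z = 1.
Check: G·(0, 2, 1) = (0, 10, 5) = 5·(0, 2, 1).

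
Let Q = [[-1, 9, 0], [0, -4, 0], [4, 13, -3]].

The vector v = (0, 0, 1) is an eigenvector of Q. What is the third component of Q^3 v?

-27

First find the eigenvalue: Qv = (0, 0, -3) = -3·(0, 0, 1), so λ = -3.
Then Q^3 v = λ^3·v = (-3)^3·(0, 0, 1) = -27·(0, 0, 1) = (0, 0, -27).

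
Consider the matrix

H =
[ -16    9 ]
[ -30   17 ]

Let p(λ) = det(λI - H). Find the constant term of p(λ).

-2

p(λ) = λ^2 - λ - 2.
The constant term is -2.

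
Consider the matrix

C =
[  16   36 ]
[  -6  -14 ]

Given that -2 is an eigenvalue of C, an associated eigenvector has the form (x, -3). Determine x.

6

We need (C + 2I)v = 0.
C + 2I = [[18, 36], [-6, -12]].
Row 1: (18)·x + (36)·-3 = 0
Row 2: (-6)·x + (-12)·-3 = 0
Solving gives x = 6.
Check: C·(6, -3) = (-12, 6) = -2·(6, -3).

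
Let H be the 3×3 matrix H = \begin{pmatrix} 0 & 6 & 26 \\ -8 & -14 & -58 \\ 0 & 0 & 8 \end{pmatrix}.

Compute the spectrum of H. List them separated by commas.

-8, -6, 8

The characteristic polynomial is p(μ) = det(μI - H).
Expanding along the first row, p(μ) = μ^3 + 6μ^2 - 64μ - 384.
Since p(-8) = 0, μ = -8 is a root.
Dividing by (μ + 8) leaves μ^2 - 2μ - 48.
The quadratic factors as (μ + 6)·(μ - 8).
Eigenvalues: -8, -6, 8.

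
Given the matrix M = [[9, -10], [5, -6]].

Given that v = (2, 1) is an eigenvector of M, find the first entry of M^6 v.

First find the eigenvalue: Mv = (8, 4) = 4·(2, 1), so λ = 4.
Then M^6 v = λ^6·v = 4^6·(2, 1) = 4096·(2, 1) = (8192, 4096).

8192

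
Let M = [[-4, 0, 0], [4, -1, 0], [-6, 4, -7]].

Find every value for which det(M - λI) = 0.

M is lower triangular, so its eigenvalues are the diagonal entries.
Diagonal: -4, -1, -7.

-7, -4, -1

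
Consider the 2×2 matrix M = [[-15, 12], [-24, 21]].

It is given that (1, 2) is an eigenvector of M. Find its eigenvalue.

9

Compute Mv: M·(1, 2) = (9, 18).
Since Mv = λv, compare component 1: 9 = λ·1, so λ = 9.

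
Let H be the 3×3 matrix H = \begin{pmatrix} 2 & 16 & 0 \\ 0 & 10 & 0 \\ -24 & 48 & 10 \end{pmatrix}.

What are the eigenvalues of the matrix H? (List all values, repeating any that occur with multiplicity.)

Set up det(rI - H) = 0.
Cofactor expansion gives p(r) = r^3 - 22r^2 + 140r - 200.
Try r = 2: p(2) = 0, so 2 is a root.
Dividing by (r - 2) leaves r^2 - 20r + 100.
The quadratic factor is (r - 10)^2.
Eigenvalues: 2, 10, 10.

2, 10, 10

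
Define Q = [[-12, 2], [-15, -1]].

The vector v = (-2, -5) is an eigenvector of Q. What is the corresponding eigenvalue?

-7

Compute Qv: Q·(-2, -5) = (14, 35).
Since Qv = λv, compare component 1: 14 = λ·-2, so λ = -7.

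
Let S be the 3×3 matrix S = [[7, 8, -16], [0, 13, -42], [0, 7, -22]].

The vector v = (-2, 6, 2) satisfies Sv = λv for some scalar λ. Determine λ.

-1

Compute Sv: S·(-2, 6, 2) = (2, -6, -2).
Since Sv = λv, compare component 1: 2 = λ·-2, so λ = -1.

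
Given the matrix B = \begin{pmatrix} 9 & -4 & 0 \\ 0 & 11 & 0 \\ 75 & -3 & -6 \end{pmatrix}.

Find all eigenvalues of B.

Set up det(tI - B) = 0.
Expanding along the first row, p(t) = t^3 - 14t^2 - 21t + 594.
Rational-root test: t = -6 gives p(-6) = 0.
Factor out (t + 6): p(t) = (t + 6)·(t^2 - 20t + 99).
The quadratic factors as (t - 9)·(t - 11).
Eigenvalues: -6, 9, 11.

-6, 9, 11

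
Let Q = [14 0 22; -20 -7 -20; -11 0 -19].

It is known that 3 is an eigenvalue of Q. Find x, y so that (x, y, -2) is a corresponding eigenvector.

4, -4

We need (Q - 3I)v = 0.
Q - 3I = [[11, 0, 22], [-20, -10, -20], [-11, 0, -22]].
Row 1: (11)·x + (0)·y + (22)·-2 = 0
Row 2: (-20)·x + (-10)·y + (-20)·-2 = 0
Row 3: (-11)·x + (0)·y + (-22)·-2 = 0
Solving gives x = 4, y = -4.
Check: Q·(4, -4, -2) = (12, -12, -6) = 3·(4, -4, -2).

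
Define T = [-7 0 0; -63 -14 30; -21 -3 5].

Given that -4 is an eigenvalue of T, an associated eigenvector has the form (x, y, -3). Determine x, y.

0, -9

We need (T + 4I)v = 0.
T + 4I = [[-3, 0, 0], [-63, -10, 30], [-21, -3, 9]].
Row 1: (-3)·x + (0)·y + (0)·-3 = 0
Row 2: (-63)·x + (-10)·y + (30)·-3 = 0
Row 3: (-21)·x + (-3)·y + (9)·-3 = 0
Solving gives x = 0, y = -9.
Check: T·(0, -9, -3) = (0, 36, 12) = -4·(0, -9, -3).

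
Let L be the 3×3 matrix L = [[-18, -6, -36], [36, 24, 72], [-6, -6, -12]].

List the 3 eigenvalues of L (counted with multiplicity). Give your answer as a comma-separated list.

-12, 0, 6

Compute the characteristic polynomial p(μ) = det(μI - L).
Expanding along the first row, p(μ) = μ^3 + 6μ^2 - 72μ.
Since p(0) = 0, μ = 0 is a root.
Dividing by μ leaves μ^2 + 6μ - 72.
The quadratic factors as (μ + 12)·(μ - 6).
Eigenvalues: -12, 0, 6.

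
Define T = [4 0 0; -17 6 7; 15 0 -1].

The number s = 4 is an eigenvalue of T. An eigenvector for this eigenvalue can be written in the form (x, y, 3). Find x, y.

1, -2

We need (T - 4I)v = 0.
T - 4I = [[0, 0, 0], [-17, 2, 7], [15, 0, -5]].
Row 1: (0)·x + (0)·y + (0)·3 = 0
Row 2: (-17)·x + (2)·y + (7)·3 = 0
Row 3: (15)·x + (0)·y + (-5)·3 = 0
Solving gives x = 1, y = -2.
Check: T·(1, -2, 3) = (4, -8, 12) = 4·(1, -2, 3).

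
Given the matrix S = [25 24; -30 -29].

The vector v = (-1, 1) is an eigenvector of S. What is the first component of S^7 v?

First find the eigenvalue: Sv = (-1, 1) = 1·(-1, 1), so λ = 1.
Then S^7 v = λ^7·v = 1^7·(-1, 1) = 1·(-1, 1) = (-1, 1).

-1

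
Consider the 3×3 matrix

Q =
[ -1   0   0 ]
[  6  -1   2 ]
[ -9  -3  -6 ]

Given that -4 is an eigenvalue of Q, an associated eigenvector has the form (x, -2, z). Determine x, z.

0, 3

We need (Q + 4I)v = 0.
Q + 4I = [[3, 0, 0], [6, 3, 2], [-9, -3, -2]].
Row 1: (3)·x + (0)·-2 + (0)·z = 0
Row 2: (6)·x + (3)·-2 + (2)·z = 0
Row 3: (-9)·x + (-3)·-2 + (-2)·z = 0
Solving gives x = 0, z = 3.
Check: Q·(0, -2, 3) = (0, 8, -12) = -4·(0, -2, 3).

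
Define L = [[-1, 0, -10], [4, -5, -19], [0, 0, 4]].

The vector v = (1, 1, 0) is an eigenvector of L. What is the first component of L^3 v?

-1

First find the eigenvalue: Lv = (-1, -1, 0) = -1·(1, 1, 0), so λ = -1.
Then L^3 v = λ^3·v = (-1)^3·(1, 1, 0) = -1·(1, 1, 0) = (-1, -1, 0).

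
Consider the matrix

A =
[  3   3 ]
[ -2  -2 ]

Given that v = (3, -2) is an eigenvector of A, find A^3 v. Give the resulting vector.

(3, -2)

First find the eigenvalue: Av = (3, -2) = 1·(3, -2), so λ = 1.
Then A^3 v = λ^3·v = 1^3·(3, -2) = 1·(3, -2) = (3, -2).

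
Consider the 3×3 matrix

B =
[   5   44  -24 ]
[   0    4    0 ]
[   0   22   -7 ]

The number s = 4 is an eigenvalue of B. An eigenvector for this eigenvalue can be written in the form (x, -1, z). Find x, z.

We need (B - 4I)v = 0.
B - 4I = [[1, 44, -24], [0, 0, 0], [0, 22, -11]].
Row 1: (1)·x + (44)·-1 + (-24)·z = 0
Row 2: (0)·x + (0)·-1 + (0)·z = 0
Row 3: (0)·x + (22)·-1 + (-11)·z = 0
Solving gives x = -4, z = -2.
Check: B·(-4, -1, -2) = (-16, -4, -8) = 4·(-4, -1, -2).

-4, -2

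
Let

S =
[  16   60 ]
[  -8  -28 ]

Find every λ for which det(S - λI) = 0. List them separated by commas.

-8, -4

det(S - sI) = (16 - s)(-28 - s) - (60)·(-8) = s^2 + 12s + 32.
This factors as (s + 8)·(s + 4) = 0.
Eigenvalues: -8, -4.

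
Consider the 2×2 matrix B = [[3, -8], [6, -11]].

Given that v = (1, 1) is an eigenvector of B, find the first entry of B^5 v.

-3125

First find the eigenvalue: Bv = (-5, -5) = -5·(1, 1), so λ = -5.
Then B^5 v = λ^5·v = (-5)^5·(1, 1) = -3125·(1, 1) = (-3125, -3125).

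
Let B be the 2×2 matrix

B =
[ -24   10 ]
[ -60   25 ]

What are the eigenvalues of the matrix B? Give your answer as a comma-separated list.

det(B - tI) = (-24 - t)(25 - t) - (10)·(-60) = t^2 - t.
This factors as t·(t - 1) = 0.
Eigenvalues: 0, 1.

0, 1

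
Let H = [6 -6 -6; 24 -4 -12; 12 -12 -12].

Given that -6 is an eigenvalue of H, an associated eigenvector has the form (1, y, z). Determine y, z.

0, 2

We need (H + 6I)v = 0.
H + 6I = [[12, -6, -6], [24, 2, -12], [12, -12, -6]].
Row 1: (12)·1 + (-6)·y + (-6)·z = 0
Row 2: (24)·1 + (2)·y + (-12)·z = 0
Row 3: (12)·1 + (-12)·y + (-6)·z = 0
Solving gives y = 0, z = 2.
Check: H·(1, 0, 2) = (-6, 0, -12) = -6·(1, 0, 2).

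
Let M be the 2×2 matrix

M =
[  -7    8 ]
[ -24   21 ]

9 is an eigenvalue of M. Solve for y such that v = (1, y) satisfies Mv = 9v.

2

We need (M - 9I)v = 0.
M - 9I = [[-16, 8], [-24, 12]].
Row 1: (-16)·1 + (8)·y = 0
Row 2: (-24)·1 + (12)·y = 0
Solving gives y = 2.
Check: M·(1, 2) = (9, 18) = 9·(1, 2).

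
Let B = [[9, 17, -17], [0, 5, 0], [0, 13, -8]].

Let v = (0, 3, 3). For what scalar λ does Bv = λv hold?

Compute Bv: B·(0, 3, 3) = (0, 15, 15).
Since Bv = λv, compare component 2: 15 = λ·3, so λ = 5.

5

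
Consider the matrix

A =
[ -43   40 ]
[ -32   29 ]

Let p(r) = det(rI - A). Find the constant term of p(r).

33

p(r) = r^2 + 14r + 33.
The constant term is 33.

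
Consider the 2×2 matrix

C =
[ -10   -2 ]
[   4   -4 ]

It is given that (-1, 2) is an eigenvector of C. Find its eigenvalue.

-6

Compute Cv: C·(-1, 2) = (6, -12).
Since Cv = λv, compare component 1: 6 = λ·-1, so λ = -6.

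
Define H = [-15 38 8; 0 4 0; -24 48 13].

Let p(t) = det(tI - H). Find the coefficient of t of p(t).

p(t) = t^3 - 2t^2 - 11t + 12.
The coefficient of t is -11.

-11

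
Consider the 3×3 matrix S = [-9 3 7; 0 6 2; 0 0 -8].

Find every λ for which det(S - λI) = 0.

-9, -8, 6

S is upper triangular, so its eigenvalues are the diagonal entries.
Diagonal: -9, 6, -8.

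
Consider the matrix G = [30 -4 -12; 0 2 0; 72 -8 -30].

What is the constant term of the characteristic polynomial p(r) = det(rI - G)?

p(0) = det(0·I − G) = det(−G) = (−1)^3·det(G).
det(G) = -72, so p(0) = 72.

72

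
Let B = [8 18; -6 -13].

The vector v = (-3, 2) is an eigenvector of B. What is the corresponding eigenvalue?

Compute Bv: B·(-3, 2) = (12, -8).
Since Bv = λv, compare component 1: 12 = λ·-3, so λ = -4.

-4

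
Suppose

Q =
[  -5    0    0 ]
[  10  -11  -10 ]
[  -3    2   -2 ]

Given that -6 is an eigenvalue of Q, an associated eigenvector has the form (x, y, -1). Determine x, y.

0, 2

We need (Q + 6I)v = 0.
Q + 6I = [[1, 0, 0], [10, -5, -10], [-3, 2, 4]].
Row 1: (1)·x + (0)·y + (0)·-1 = 0
Row 2: (10)·x + (-5)·y + (-10)·-1 = 0
Row 3: (-3)·x + (2)·y + (4)·-1 = 0
Solving gives x = 0, y = 2.
Check: Q·(0, 2, -1) = (0, -12, 6) = -6·(0, 2, -1).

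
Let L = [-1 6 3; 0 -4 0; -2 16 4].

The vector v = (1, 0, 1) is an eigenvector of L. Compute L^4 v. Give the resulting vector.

(16, 0, 16)

First find the eigenvalue: Lv = (2, 0, 2) = 2·(1, 0, 1), so λ = 2.
Then L^4 v = λ^4·v = 2^4·(1, 0, 1) = 16·(1, 0, 1) = (16, 0, 16).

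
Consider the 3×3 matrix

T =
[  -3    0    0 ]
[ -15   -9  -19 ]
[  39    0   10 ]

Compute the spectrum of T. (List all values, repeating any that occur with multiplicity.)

Set up det(μI - T) = 0.
Expanding the 3×3 determinant: p(μ) = μ^3 + 2μ^2 - 93μ - 270.
Since p(10) = 0, μ = 10 is a root.
Factor out (μ - 10): p(μ) = (μ - 10)·(μ^2 + 12μ + 27).
The quadratic factors as (μ + 9)·(μ + 3).
Eigenvalues: -9, -3, 10.

-9, -3, 10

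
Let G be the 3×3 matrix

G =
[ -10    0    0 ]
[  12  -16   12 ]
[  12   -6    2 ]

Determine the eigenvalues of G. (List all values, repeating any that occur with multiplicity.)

Set up det(μI - G) = 0.
Expanding the 3×3 determinant: p(μ) = μ^3 + 24μ^2 + 180μ + 400.
Rational-root test: μ = -4 gives p(-4) = 0.
Factor out (μ + 4): p(μ) = (μ + 4)·(μ^2 + 20μ + 100).
The quadratic factor is (μ + 10)^2.
Eigenvalues: -10, -10, -4.

-10, -10, -4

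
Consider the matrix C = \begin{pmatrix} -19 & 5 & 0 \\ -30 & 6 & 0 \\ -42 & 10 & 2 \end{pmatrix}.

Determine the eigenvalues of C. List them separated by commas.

Compute the characteristic polynomial p(lambda) = det(lambda·I - C).
Expanding the 3×3 determinant: p(lambda) = lambda^3 + 11·lambda^2 + 10·lambda - 72.
Try lambda = -9: p(-9) = 0, so -9 is a root.
Dividing by (lambda + 9) leaves lambda^2 + 2·lambda - 8.
The quadratic factors as (lambda + 4)·(lambda - 2).
Eigenvalues: -9, -4, 2.

-9, -4, 2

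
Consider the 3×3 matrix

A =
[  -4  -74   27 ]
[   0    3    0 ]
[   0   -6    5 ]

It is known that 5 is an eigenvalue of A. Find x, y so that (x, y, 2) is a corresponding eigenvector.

We need (A - 5I)v = 0.
A - 5I = [[-9, -74, 27], [0, -2, 0], [0, -6, 0]].
Row 1: (-9)·x + (-74)·y + (27)·2 = 0
Row 2: (0)·x + (-2)·y + (0)·2 = 0
Row 3: (0)·x + (-6)·y + (0)·2 = 0
Solving gives x = 6, y = 0.
Check: A·(6, 0, 2) = (30, 0, 10) = 5·(6, 0, 2).

6, 0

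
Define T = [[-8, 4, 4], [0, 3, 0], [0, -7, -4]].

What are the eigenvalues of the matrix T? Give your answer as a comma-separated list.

Compute the characteristic polynomial p(λ) = det(λI - T).
Expanding along the first row, p(λ) = λ^3 + 9λ^2 - 4λ - 96.
Since p(-8) = 0, λ = -8 is a root.
Factor out (λ + 8): p(λ) = (λ + 8)·(λ^2 + λ - 12).
The quadratic factors as (λ + 4)·(λ - 3).
Eigenvalues: -8, -4, 3.

-8, -4, 3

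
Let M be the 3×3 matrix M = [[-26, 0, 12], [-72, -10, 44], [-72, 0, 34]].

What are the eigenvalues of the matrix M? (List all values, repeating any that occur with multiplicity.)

-10, -2, 10

Compute the characteristic polynomial p(t) = det(tI - M).
Expanding along the first row, p(t) = t^3 + 2t^2 - 100t - 200.
Rational-root test: t = -2 gives p(-2) = 0.
Factor out (t + 2): p(t) = (t + 2)·(t^2 - 100).
The quadratic factors as (t + 10)·(t - 10).
Eigenvalues: -10, -2, 10.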